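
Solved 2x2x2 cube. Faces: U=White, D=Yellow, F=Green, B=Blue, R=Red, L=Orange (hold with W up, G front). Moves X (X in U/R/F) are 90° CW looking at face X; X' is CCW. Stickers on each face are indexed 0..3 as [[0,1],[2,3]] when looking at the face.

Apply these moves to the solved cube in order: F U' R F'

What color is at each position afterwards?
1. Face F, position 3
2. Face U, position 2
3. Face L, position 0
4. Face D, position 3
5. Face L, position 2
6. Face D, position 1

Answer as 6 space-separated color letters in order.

After move 1 (F): F=GGGG U=WWOO R=WRWR D=RRYY L=OYOY
After move 2 (U'): U=WOWO F=OYGG R=GGWR B=WRBB L=BBOY
After move 3 (R): R=WGRG U=WYWG F=ORGY D=RBYW B=OROB
After move 4 (F'): F=RYOG U=WYWR R=BGRG D=BYYW L=BGOW
Query 1: F[3] = G
Query 2: U[2] = W
Query 3: L[0] = B
Query 4: D[3] = W
Query 5: L[2] = O
Query 6: D[1] = Y

Answer: G W B W O Y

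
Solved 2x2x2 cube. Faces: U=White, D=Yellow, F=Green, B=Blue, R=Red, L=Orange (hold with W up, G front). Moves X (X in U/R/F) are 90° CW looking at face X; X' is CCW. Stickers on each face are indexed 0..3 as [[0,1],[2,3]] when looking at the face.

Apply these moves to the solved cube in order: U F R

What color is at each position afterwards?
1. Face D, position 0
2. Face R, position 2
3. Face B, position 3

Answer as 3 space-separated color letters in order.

After move 1 (U): U=WWWW F=RRGG R=BBRR B=OOBB L=GGOO
After move 2 (F): F=GRGR U=WWOG R=WBWR D=RBYY L=GYOY
After move 3 (R): R=WWRB U=WROR F=GBGY D=RBYO B=GOWB
Query 1: D[0] = R
Query 2: R[2] = R
Query 3: B[3] = B

Answer: R R B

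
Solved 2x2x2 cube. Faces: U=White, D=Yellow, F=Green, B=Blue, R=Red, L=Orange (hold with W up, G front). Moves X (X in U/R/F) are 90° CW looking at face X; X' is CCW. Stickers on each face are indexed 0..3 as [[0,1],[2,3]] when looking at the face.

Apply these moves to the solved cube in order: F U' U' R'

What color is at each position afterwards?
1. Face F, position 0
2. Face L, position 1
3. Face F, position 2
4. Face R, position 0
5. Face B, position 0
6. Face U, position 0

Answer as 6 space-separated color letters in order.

Answer: B R G Y Y O

Derivation:
After move 1 (F): F=GGGG U=WWOO R=WRWR D=RRYY L=OYOY
After move 2 (U'): U=WOWO F=OYGG R=GGWR B=WRBB L=BBOY
After move 3 (U'): U=OOWW F=BBGG R=OYWR B=GGBB L=WROY
After move 4 (R'): R=YROW U=OBWG F=BOGW D=RBYG B=YGRB
Query 1: F[0] = B
Query 2: L[1] = R
Query 3: F[2] = G
Query 4: R[0] = Y
Query 5: B[0] = Y
Query 6: U[0] = O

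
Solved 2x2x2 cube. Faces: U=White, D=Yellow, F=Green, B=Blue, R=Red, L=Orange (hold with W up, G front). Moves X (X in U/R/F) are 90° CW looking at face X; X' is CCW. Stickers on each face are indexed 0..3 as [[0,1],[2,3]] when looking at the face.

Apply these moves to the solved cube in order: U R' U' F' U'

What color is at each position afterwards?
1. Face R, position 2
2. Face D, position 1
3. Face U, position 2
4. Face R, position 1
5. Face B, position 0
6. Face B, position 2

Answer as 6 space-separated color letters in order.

Answer: Y O B W R Y

Derivation:
After move 1 (U): U=WWWW F=RRGG R=BBRR B=OOBB L=GGOO
After move 2 (R'): R=BRBR U=WBWO F=RWGW D=YRYG B=YOYB
After move 3 (U'): U=BOWW F=GGGW R=RWBR B=BRYB L=YOOO
After move 4 (F'): F=GWGG U=BORB R=RWYR D=OOYG L=YWOW
After move 5 (U'): U=OBBR F=YWGG R=GWYR B=RWYB L=BROW
Query 1: R[2] = Y
Query 2: D[1] = O
Query 3: U[2] = B
Query 4: R[1] = W
Query 5: B[0] = R
Query 6: B[2] = Y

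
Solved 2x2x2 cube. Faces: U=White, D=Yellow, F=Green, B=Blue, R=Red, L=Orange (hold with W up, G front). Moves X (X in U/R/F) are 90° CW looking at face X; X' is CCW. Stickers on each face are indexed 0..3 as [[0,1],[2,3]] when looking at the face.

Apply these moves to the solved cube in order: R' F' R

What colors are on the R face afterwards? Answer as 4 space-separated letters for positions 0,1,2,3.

Answer: Y G R R

Derivation:
After move 1 (R'): R=RRRR U=WBWB F=GWGW D=YGYG B=YBYB
After move 2 (F'): F=WWGG U=WBRR R=GRYR D=OOYG L=OBOW
After move 3 (R): R=YGRR U=WWRG F=WOGG D=OYYY B=RBBB
Query: R face = YGRR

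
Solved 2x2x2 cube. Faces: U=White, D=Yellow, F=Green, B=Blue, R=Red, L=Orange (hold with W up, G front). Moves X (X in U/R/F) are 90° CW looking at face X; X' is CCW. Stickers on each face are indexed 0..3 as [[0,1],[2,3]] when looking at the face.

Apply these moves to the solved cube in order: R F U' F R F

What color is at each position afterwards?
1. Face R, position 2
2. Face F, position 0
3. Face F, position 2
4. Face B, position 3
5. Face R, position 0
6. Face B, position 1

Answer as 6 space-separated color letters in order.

After move 1 (R): R=RRRR U=WGWG F=GYGY D=YBYB B=WBWB
After move 2 (F): F=GGYY U=WGOO R=WRGR D=RRYB L=OYOB
After move 3 (U'): U=GOWO F=OYYY R=GGGR B=WRWB L=WBOB
After move 4 (F): F=YOYY U=GOBB R=WGOR D=GGYB L=WROR
After move 5 (R): R=OWRG U=GOBY F=YGYB D=GWYW B=BROB
After move 6 (F): F=YYBG U=GORR R=BWYG D=ROYW L=WGOW
Query 1: R[2] = Y
Query 2: F[0] = Y
Query 3: F[2] = B
Query 4: B[3] = B
Query 5: R[0] = B
Query 6: B[1] = R

Answer: Y Y B B B R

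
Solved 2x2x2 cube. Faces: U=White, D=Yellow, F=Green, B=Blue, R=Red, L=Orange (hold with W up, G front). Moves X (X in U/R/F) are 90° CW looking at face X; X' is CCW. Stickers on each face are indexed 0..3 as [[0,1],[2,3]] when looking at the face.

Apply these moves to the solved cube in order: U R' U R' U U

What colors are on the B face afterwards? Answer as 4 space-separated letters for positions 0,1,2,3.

After move 1 (U): U=WWWW F=RRGG R=BBRR B=OOBB L=GGOO
After move 2 (R'): R=BRBR U=WBWO F=RWGW D=YRYG B=YOYB
After move 3 (U): U=WWOB F=BRGW R=YOBR B=GGYB L=RWOO
After move 4 (R'): R=ORYB U=WYOG F=BWGB D=YRYW B=GGRB
After move 5 (U): U=OWGY F=ORGB R=GGYB B=RWRB L=BWOO
After move 6 (U): U=GOYW F=GGGB R=RWYB B=BWRB L=OROO
Query: B face = BWRB

Answer: B W R B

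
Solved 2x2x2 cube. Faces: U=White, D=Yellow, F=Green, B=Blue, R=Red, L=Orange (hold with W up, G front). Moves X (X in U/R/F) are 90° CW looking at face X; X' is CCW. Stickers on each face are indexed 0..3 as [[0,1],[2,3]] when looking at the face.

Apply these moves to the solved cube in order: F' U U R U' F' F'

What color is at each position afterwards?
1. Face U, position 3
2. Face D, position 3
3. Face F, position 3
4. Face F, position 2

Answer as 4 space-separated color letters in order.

Answer: O G Y R

Derivation:
After move 1 (F'): F=GGGG U=WWRR R=YRYR D=OOYY L=OWOW
After move 2 (U): U=RWRW F=YRGG R=BBYR B=OWBB L=GGOW
After move 3 (U): U=RRWW F=BBGG R=OWYR B=GGBB L=YROW
After move 4 (R): R=YORW U=RBWG F=BOGY D=OBYG B=WGRB
After move 5 (U'): U=BGRW F=YRGY R=BORW B=YORB L=WGOW
After move 6 (F'): F=RYYG U=BGBR R=BOOW D=GWYG L=WWOR
After move 7 (F'): F=YGRY U=BGBO R=WOGW D=WRYG L=WROB
Query 1: U[3] = O
Query 2: D[3] = G
Query 3: F[3] = Y
Query 4: F[2] = R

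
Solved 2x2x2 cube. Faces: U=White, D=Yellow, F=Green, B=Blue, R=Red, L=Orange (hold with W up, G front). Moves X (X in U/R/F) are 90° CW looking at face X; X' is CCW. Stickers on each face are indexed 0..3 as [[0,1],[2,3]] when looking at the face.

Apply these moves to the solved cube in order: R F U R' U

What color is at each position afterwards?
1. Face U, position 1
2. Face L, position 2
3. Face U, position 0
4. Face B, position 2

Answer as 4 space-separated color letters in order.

Answer: O O O R

Derivation:
After move 1 (R): R=RRRR U=WGWG F=GYGY D=YBYB B=WBWB
After move 2 (F): F=GGYY U=WGOO R=WRGR D=RRYB L=OYOB
After move 3 (U): U=OWOG F=WRYY R=WBGR B=OYWB L=GGOB
After move 4 (R'): R=BRWG U=OWOO F=WWYG D=RRYY B=BYRB
After move 5 (U): U=OOOW F=BRYG R=BYWG B=GGRB L=WWOB
Query 1: U[1] = O
Query 2: L[2] = O
Query 3: U[0] = O
Query 4: B[2] = R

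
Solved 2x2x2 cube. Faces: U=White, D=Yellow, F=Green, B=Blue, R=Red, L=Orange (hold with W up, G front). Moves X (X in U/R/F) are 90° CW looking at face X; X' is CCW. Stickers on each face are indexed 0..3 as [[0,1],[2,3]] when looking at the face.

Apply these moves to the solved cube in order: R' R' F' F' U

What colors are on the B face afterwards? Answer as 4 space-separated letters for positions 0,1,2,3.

After move 1 (R'): R=RRRR U=WBWB F=GWGW D=YGYG B=YBYB
After move 2 (R'): R=RRRR U=WYWY F=GBGB D=YWYW B=GBGB
After move 3 (F'): F=BBGG U=WYRR R=WRYR D=OOYW L=OYOW
After move 4 (F'): F=BGBG U=WYWY R=OROR D=YWYW L=OROR
After move 5 (U): U=WWYY F=ORBG R=GBOR B=ORGB L=BGOR
Query: B face = ORGB

Answer: O R G B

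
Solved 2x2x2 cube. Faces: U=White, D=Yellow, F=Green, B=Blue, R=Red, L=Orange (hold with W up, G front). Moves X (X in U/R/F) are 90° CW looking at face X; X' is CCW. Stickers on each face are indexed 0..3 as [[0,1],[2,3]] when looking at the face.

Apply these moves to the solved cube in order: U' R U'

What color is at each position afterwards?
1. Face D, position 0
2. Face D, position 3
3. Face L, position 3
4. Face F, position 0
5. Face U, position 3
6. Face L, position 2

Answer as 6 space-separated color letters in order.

Answer: Y R O B W O

Derivation:
After move 1 (U'): U=WWWW F=OOGG R=GGRR B=RRBB L=BBOO
After move 2 (R): R=RGRG U=WOWG F=OYGY D=YBYR B=WRWB
After move 3 (U'): U=OGWW F=BBGY R=OYRG B=RGWB L=WROO
Query 1: D[0] = Y
Query 2: D[3] = R
Query 3: L[3] = O
Query 4: F[0] = B
Query 5: U[3] = W
Query 6: L[2] = O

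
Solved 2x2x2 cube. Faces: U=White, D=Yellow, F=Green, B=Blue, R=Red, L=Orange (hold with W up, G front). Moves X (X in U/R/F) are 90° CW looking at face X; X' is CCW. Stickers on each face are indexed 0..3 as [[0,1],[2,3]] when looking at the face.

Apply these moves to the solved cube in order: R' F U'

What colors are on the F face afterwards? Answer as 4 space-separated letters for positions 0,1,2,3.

Answer: O Y W W

Derivation:
After move 1 (R'): R=RRRR U=WBWB F=GWGW D=YGYG B=YBYB
After move 2 (F): F=GGWW U=WBOO R=WRBR D=RRYG L=OYOG
After move 3 (U'): U=BOWO F=OYWW R=GGBR B=WRYB L=YBOG
Query: F face = OYWW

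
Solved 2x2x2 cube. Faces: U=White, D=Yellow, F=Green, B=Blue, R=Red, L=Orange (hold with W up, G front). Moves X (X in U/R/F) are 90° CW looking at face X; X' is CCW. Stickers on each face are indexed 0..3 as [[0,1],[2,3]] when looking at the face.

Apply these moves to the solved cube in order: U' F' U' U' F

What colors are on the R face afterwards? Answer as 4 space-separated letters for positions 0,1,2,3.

After move 1 (U'): U=WWWW F=OOGG R=GGRR B=RRBB L=BBOO
After move 2 (F'): F=OGOG U=WWGR R=YGYR D=BOYY L=BWOW
After move 3 (U'): U=WRWG F=BWOG R=OGYR B=YGBB L=RROW
After move 4 (U'): U=RGWW F=RROG R=BWYR B=OGBB L=YGOW
After move 5 (F): F=ORGR U=RGWG R=WWWR D=YBYY L=YBOO
Query: R face = WWWR

Answer: W W W R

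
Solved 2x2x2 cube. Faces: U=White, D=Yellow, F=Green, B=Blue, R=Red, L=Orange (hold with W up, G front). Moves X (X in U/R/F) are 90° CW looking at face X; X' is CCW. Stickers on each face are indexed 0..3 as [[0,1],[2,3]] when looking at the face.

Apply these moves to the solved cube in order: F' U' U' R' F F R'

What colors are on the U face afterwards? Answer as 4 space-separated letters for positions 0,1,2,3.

Answer: R O B Y

Derivation:
After move 1 (F'): F=GGGG U=WWRR R=YRYR D=OOYY L=OWOW
After move 2 (U'): U=WRWR F=OWGG R=GGYR B=YRBB L=BBOW
After move 3 (U'): U=RRWW F=BBGG R=OWYR B=GGBB L=YROW
After move 4 (R'): R=WROY U=RBWG F=BRGW D=OBYG B=YGOB
After move 5 (F): F=GBWR U=RBWR R=WRGY D=OWYG L=YOOB
After move 6 (F): F=WGRB U=RBBO R=WRRY D=GWYG L=YOOW
After move 7 (R'): R=RYWR U=ROBY F=WBRO D=GGYB B=GGWB
Query: U face = ROBY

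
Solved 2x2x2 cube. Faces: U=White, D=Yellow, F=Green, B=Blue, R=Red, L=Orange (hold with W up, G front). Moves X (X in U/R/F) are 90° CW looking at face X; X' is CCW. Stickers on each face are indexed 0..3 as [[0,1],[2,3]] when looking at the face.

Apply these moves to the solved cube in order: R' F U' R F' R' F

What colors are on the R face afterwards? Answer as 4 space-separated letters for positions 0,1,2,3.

Answer: B G O R

Derivation:
After move 1 (R'): R=RRRR U=WBWB F=GWGW D=YGYG B=YBYB
After move 2 (F): F=GGWW U=WBOO R=WRBR D=RRYG L=OYOG
After move 3 (U'): U=BOWO F=OYWW R=GGBR B=WRYB L=YBOG
After move 4 (R): R=BGRG U=BYWW F=ORWG D=RYYW B=OROB
After move 5 (F'): F=RGOW U=BYBR R=YGRG D=BGYW L=YWOW
After move 6 (R'): R=GGYR U=BOBO F=RYOR D=BGYW B=WRGB
After move 7 (F): F=ORRY U=BOWW R=BGOR D=YGYW L=YBOG
Query: R face = BGOR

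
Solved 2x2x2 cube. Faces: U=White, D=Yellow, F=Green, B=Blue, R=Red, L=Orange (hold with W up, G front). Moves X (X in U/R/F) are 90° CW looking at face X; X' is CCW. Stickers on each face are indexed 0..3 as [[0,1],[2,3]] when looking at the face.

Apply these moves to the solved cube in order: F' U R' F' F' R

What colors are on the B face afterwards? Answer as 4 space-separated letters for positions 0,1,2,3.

After move 1 (F'): F=GGGG U=WWRR R=YRYR D=OOYY L=OWOW
After move 2 (U): U=RWRW F=YRGG R=BBYR B=OWBB L=GGOW
After move 3 (R'): R=BRBY U=RBRO F=YWGW D=ORYG B=YWOB
After move 4 (F'): F=WWYG U=RBBB R=RROY D=GWYG L=GOOR
After move 5 (F'): F=WGWY U=RBRO R=WRGY D=ORYG L=GBOB
After move 6 (R): R=GWYR U=RGRY F=WRWG D=OOYY B=OWBB
Query: B face = OWBB

Answer: O W B B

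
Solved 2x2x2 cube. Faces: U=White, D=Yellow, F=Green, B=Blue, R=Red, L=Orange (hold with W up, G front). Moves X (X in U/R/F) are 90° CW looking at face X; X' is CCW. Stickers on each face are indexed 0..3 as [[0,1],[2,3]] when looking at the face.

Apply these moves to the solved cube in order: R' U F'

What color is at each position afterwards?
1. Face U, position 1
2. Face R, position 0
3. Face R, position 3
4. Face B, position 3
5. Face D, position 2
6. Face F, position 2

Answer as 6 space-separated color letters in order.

After move 1 (R'): R=RRRR U=WBWB F=GWGW D=YGYG B=YBYB
After move 2 (U): U=WWBB F=RRGW R=YBRR B=OOYB L=GWOO
After move 3 (F'): F=RWRG U=WWYR R=GBYR D=WOYG L=GBOB
Query 1: U[1] = W
Query 2: R[0] = G
Query 3: R[3] = R
Query 4: B[3] = B
Query 5: D[2] = Y
Query 6: F[2] = R

Answer: W G R B Y R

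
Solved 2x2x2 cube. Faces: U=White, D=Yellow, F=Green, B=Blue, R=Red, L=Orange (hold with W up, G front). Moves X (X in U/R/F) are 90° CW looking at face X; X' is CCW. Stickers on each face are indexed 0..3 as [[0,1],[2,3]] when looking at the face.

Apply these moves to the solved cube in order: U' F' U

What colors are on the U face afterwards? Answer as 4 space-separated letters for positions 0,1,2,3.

After move 1 (U'): U=WWWW F=OOGG R=GGRR B=RRBB L=BBOO
After move 2 (F'): F=OGOG U=WWGR R=YGYR D=BOYY L=BWOW
After move 3 (U): U=GWRW F=YGOG R=RRYR B=BWBB L=OGOW
Query: U face = GWRW

Answer: G W R W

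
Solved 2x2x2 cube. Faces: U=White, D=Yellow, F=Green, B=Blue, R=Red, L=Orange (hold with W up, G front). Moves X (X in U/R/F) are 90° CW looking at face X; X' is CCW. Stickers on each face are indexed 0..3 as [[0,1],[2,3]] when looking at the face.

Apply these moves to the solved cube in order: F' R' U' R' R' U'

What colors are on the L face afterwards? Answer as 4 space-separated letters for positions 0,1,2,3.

Answer: R R O W

Derivation:
After move 1 (F'): F=GGGG U=WWRR R=YRYR D=OOYY L=OWOW
After move 2 (R'): R=RRYY U=WBRB F=GWGR D=OGYG B=YBOB
After move 3 (U'): U=BBWR F=OWGR R=GWYY B=RROB L=YBOW
After move 4 (R'): R=WYGY U=BOWR F=OBGR D=OWYR B=GRGB
After move 5 (R'): R=YYWG U=BGWG F=OOGR D=OBYR B=RRWB
After move 6 (U'): U=GGBW F=YBGR R=OOWG B=YYWB L=RROW
Query: L face = RROW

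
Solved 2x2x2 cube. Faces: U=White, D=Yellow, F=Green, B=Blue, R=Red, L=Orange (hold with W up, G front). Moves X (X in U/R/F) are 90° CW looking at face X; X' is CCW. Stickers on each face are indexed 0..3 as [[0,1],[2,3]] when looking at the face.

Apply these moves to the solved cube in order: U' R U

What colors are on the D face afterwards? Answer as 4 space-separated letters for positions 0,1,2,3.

After move 1 (U'): U=WWWW F=OOGG R=GGRR B=RRBB L=BBOO
After move 2 (R): R=RGRG U=WOWG F=OYGY D=YBYR B=WRWB
After move 3 (U): U=WWGO F=RGGY R=WRRG B=BBWB L=OYOO
Query: D face = YBYR

Answer: Y B Y R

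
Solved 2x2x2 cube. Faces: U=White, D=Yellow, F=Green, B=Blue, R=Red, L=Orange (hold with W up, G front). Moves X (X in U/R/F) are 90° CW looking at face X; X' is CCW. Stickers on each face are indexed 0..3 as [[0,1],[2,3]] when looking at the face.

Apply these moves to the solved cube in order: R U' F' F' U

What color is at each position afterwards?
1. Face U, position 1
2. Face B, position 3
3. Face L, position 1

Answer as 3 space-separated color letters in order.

Answer: G B G

Derivation:
After move 1 (R): R=RRRR U=WGWG F=GYGY D=YBYB B=WBWB
After move 2 (U'): U=GGWW F=OOGY R=GYRR B=RRWB L=WBOO
After move 3 (F'): F=OYOG U=GGGR R=BYYR D=BOYB L=WWOW
After move 4 (F'): F=YGOO U=GGBY R=OYBR D=WWYB L=WROG
After move 5 (U): U=BGYG F=OYOO R=RRBR B=WRWB L=YGOG
Query 1: U[1] = G
Query 2: B[3] = B
Query 3: L[1] = G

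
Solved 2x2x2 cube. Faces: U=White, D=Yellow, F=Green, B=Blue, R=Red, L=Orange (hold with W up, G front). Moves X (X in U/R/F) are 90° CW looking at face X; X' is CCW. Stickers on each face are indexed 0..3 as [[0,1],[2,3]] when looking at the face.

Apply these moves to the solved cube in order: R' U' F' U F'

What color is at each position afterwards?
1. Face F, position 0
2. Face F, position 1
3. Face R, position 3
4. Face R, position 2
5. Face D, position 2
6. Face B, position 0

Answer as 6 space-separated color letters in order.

After move 1 (R'): R=RRRR U=WBWB F=GWGW D=YGYG B=YBYB
After move 2 (U'): U=BBWW F=OOGW R=GWRR B=RRYB L=YBOO
After move 3 (F'): F=OWOG U=BBGR R=GWYR D=BOYG L=YWOW
After move 4 (U): U=GBRB F=GWOG R=RRYR B=YWYB L=OWOW
After move 5 (F'): F=WGGO U=GBRY R=ORBR D=WWYG L=OBOR
Query 1: F[0] = W
Query 2: F[1] = G
Query 3: R[3] = R
Query 4: R[2] = B
Query 5: D[2] = Y
Query 6: B[0] = Y

Answer: W G R B Y Y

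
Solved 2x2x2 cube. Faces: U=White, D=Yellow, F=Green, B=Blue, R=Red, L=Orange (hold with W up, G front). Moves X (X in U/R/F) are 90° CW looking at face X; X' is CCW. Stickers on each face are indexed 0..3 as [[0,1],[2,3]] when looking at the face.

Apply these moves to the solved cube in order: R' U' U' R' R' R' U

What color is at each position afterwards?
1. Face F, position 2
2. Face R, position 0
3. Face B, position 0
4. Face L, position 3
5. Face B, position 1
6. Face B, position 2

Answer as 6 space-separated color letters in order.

Answer: G W R O R W

Derivation:
After move 1 (R'): R=RRRR U=WBWB F=GWGW D=YGYG B=YBYB
After move 2 (U'): U=BBWW F=OOGW R=GWRR B=RRYB L=YBOO
After move 3 (U'): U=BWBW F=YBGW R=OORR B=GWYB L=RROO
After move 4 (R'): R=OROR U=BYBG F=YWGW D=YBYW B=GWGB
After move 5 (R'): R=RROO U=BGBG F=YYGG D=YWYW B=WWBB
After move 6 (R'): R=RORO U=BBBW F=YGGG D=YYYG B=WWWB
After move 7 (U): U=BBWB F=ROGG R=WWRO B=RRWB L=YGOO
Query 1: F[2] = G
Query 2: R[0] = W
Query 3: B[0] = R
Query 4: L[3] = O
Query 5: B[1] = R
Query 6: B[2] = W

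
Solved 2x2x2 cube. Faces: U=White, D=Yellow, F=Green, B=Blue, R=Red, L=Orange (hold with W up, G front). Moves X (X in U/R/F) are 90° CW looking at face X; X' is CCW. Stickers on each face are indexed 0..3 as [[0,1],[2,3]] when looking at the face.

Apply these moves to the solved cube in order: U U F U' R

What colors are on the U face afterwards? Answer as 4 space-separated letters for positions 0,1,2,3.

After move 1 (U): U=WWWW F=RRGG R=BBRR B=OOBB L=GGOO
After move 2 (U): U=WWWW F=BBGG R=OORR B=GGBB L=RROO
After move 3 (F): F=GBGB U=WWOR R=WOWR D=ROYY L=RYOY
After move 4 (U'): U=WRWO F=RYGB R=GBWR B=WOBB L=GGOY
After move 5 (R): R=WGRB U=WYWB F=ROGY D=RBYW B=OORB
Query: U face = WYWB

Answer: W Y W B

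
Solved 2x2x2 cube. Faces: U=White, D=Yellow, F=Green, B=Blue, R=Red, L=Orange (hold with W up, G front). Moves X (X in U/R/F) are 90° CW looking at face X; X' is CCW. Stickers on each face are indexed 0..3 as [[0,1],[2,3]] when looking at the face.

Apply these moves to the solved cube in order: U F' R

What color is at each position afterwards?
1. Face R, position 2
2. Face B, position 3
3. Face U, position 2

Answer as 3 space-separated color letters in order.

After move 1 (U): U=WWWW F=RRGG R=BBRR B=OOBB L=GGOO
After move 2 (F'): F=RGRG U=WWBR R=YBYR D=GOYY L=GWOW
After move 3 (R): R=YYRB U=WGBG F=RORY D=GBYO B=ROWB
Query 1: R[2] = R
Query 2: B[3] = B
Query 3: U[2] = B

Answer: R B B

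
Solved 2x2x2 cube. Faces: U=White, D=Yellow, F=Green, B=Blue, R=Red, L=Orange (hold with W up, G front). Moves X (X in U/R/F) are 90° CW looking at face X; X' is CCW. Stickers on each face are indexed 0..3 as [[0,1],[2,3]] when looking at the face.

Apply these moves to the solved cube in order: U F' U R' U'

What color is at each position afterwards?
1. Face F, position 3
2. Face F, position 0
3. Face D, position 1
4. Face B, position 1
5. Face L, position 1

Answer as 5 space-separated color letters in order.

After move 1 (U): U=WWWW F=RRGG R=BBRR B=OOBB L=GGOO
After move 2 (F'): F=RGRG U=WWBR R=YBYR D=GOYY L=GWOW
After move 3 (U): U=BWRW F=YBRG R=OOYR B=GWBB L=RGOW
After move 4 (R'): R=OROY U=BBRG F=YWRW D=GBYG B=YWOB
After move 5 (U'): U=BGBR F=RGRW R=YWOY B=OROB L=YWOW
Query 1: F[3] = W
Query 2: F[0] = R
Query 3: D[1] = B
Query 4: B[1] = R
Query 5: L[1] = W

Answer: W R B R W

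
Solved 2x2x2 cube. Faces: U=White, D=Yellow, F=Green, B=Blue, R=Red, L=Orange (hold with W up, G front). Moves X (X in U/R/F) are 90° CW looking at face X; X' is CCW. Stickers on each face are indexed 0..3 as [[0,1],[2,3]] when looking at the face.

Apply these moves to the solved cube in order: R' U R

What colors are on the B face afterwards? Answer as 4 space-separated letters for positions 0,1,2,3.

After move 1 (R'): R=RRRR U=WBWB F=GWGW D=YGYG B=YBYB
After move 2 (U): U=WWBB F=RRGW R=YBRR B=OOYB L=GWOO
After move 3 (R): R=RYRB U=WRBW F=RGGG D=YYYO B=BOWB
Query: B face = BOWB

Answer: B O W B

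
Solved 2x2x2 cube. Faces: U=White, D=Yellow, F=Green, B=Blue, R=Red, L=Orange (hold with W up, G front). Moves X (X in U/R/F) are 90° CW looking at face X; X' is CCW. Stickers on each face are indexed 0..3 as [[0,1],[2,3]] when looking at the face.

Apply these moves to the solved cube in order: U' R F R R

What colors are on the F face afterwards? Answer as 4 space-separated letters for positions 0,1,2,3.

After move 1 (U'): U=WWWW F=OOGG R=GGRR B=RRBB L=BBOO
After move 2 (R): R=RGRG U=WOWG F=OYGY D=YBYR B=WRWB
After move 3 (F): F=GOYY U=WOOB R=WGGG D=RRYR L=BYOB
After move 4 (R): R=GWGG U=WOOY F=GRYR D=RWYW B=BROB
After move 5 (R): R=GGGW U=WROR F=GWYW D=ROYB B=YROB
Query: F face = GWYW

Answer: G W Y W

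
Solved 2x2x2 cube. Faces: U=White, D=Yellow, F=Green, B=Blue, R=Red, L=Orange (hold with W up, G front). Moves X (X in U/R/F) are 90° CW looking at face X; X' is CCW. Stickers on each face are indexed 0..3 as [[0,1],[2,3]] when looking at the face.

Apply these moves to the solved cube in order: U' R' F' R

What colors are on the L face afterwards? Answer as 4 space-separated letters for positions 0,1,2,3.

Answer: B R O W

Derivation:
After move 1 (U'): U=WWWW F=OOGG R=GGRR B=RRBB L=BBOO
After move 2 (R'): R=GRGR U=WBWR F=OWGW D=YOYG B=YRYB
After move 3 (F'): F=WWOG U=WBGG R=ORYR D=BOYG L=BROW
After move 4 (R): R=YORR U=WWGG F=WOOG D=BYYY B=GRBB
Query: L face = BROW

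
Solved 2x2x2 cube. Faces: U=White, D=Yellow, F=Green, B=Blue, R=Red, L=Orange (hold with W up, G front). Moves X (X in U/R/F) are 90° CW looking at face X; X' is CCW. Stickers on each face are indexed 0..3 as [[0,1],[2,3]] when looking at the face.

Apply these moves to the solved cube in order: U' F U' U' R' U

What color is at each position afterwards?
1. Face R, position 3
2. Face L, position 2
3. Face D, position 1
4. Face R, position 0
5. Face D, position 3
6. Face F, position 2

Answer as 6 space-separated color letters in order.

After move 1 (U'): U=WWWW F=OOGG R=GGRR B=RRBB L=BBOO
After move 2 (F): F=GOGO U=WWOB R=WGWR D=RGYY L=BYOY
After move 3 (U'): U=WBWO F=BYGO R=GOWR B=WGBB L=RROY
After move 4 (U'): U=BOWW F=RRGO R=BYWR B=GOBB L=WGOY
After move 5 (R'): R=YRBW U=BBWG F=ROGW D=RRYO B=YOGB
After move 6 (U): U=WBGB F=YRGW R=YOBW B=WGGB L=ROOY
Query 1: R[3] = W
Query 2: L[2] = O
Query 3: D[1] = R
Query 4: R[0] = Y
Query 5: D[3] = O
Query 6: F[2] = G

Answer: W O R Y O G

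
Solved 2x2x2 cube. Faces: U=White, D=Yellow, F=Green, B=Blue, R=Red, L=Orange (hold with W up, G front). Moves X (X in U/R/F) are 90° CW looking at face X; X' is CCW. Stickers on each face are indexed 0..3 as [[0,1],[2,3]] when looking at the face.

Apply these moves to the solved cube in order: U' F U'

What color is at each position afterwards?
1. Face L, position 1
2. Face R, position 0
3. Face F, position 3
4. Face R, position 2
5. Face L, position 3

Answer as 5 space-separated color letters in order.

Answer: R G O W Y

Derivation:
After move 1 (U'): U=WWWW F=OOGG R=GGRR B=RRBB L=BBOO
After move 2 (F): F=GOGO U=WWOB R=WGWR D=RGYY L=BYOY
After move 3 (U'): U=WBWO F=BYGO R=GOWR B=WGBB L=RROY
Query 1: L[1] = R
Query 2: R[0] = G
Query 3: F[3] = O
Query 4: R[2] = W
Query 5: L[3] = Y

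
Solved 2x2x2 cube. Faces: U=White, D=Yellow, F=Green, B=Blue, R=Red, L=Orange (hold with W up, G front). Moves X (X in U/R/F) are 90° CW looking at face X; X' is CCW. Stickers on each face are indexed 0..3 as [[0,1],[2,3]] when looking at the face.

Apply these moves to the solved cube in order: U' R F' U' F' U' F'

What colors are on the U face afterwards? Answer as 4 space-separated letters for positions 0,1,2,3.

Answer: R Y G B

Derivation:
After move 1 (U'): U=WWWW F=OOGG R=GGRR B=RRBB L=BBOO
After move 2 (R): R=RGRG U=WOWG F=OYGY D=YBYR B=WRWB
After move 3 (F'): F=YYOG U=WORR R=BGYG D=BOYR L=BGOW
After move 4 (U'): U=ORWR F=BGOG R=YYYG B=BGWB L=WROW
After move 5 (F'): F=GGBO U=ORYY R=OYBG D=RWYR L=WROW
After move 6 (U'): U=RYOY F=WRBO R=GGBG B=OYWB L=BGOW
After move 7 (F'): F=ROWB U=RYGB R=WGRG D=GWYR L=BYOO
Query: U face = RYGB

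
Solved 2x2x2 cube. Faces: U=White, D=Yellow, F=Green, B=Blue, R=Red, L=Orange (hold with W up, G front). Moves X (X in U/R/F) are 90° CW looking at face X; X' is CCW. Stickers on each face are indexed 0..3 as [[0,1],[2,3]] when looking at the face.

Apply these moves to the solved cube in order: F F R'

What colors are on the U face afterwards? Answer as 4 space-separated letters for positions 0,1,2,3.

After move 1 (F): F=GGGG U=WWOO R=WRWR D=RRYY L=OYOY
After move 2 (F): F=GGGG U=WWYY R=OROR D=WWYY L=OROR
After move 3 (R'): R=RROO U=WBYB F=GWGY D=WGYG B=YBWB
Query: U face = WBYB

Answer: W B Y B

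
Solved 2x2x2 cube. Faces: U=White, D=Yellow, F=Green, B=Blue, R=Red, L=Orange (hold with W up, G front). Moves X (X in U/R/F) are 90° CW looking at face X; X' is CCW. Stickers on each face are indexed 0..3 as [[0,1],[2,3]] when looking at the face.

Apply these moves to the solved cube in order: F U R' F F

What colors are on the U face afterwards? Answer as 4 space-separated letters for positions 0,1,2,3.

Answer: O B R R

Derivation:
After move 1 (F): F=GGGG U=WWOO R=WRWR D=RRYY L=OYOY
After move 2 (U): U=OWOW F=WRGG R=BBWR B=OYBB L=GGOY
After move 3 (R'): R=BRBW U=OBOO F=WWGW D=RRYG B=YYRB
After move 4 (F): F=GWWW U=OBYG R=OROW D=BBYG L=GROR
After move 5 (F): F=WGWW U=OBRR R=YRGW D=OOYG L=GBOB
Query: U face = OBRR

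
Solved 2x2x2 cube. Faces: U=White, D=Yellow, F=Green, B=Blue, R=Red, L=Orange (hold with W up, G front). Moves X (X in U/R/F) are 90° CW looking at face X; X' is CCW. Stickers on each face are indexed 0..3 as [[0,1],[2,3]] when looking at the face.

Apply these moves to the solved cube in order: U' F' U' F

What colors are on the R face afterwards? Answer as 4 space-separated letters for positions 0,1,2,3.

Answer: W G G R

Derivation:
After move 1 (U'): U=WWWW F=OOGG R=GGRR B=RRBB L=BBOO
After move 2 (F'): F=OGOG U=WWGR R=YGYR D=BOYY L=BWOW
After move 3 (U'): U=WRWG F=BWOG R=OGYR B=YGBB L=RROW
After move 4 (F): F=OBGW U=WRWR R=WGGR D=YOYY L=RBOO
Query: R face = WGGR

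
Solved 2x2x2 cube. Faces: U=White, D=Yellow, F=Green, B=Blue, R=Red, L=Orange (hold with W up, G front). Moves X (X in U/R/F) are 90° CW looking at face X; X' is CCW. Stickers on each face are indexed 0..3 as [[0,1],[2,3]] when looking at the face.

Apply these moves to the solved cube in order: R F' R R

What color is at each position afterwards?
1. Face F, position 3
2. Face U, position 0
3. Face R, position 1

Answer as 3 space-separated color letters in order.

After move 1 (R): R=RRRR U=WGWG F=GYGY D=YBYB B=WBWB
After move 2 (F'): F=YYGG U=WGRR R=BRYR D=OOYB L=OGOW
After move 3 (R): R=YBRR U=WYRG F=YOGB D=OWYW B=RBGB
After move 4 (R): R=RYRB U=WORB F=YWGW D=OGYR B=GBYB
Query 1: F[3] = W
Query 2: U[0] = W
Query 3: R[1] = Y

Answer: W W Y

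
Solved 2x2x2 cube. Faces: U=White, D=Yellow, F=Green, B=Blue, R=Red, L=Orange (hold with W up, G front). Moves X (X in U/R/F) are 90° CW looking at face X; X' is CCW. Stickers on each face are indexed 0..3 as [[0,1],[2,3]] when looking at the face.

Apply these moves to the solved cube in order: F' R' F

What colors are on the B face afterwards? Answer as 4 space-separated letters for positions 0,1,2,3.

After move 1 (F'): F=GGGG U=WWRR R=YRYR D=OOYY L=OWOW
After move 2 (R'): R=RRYY U=WBRB F=GWGR D=OGYG B=YBOB
After move 3 (F): F=GGRW U=WBWW R=RRBY D=YRYG L=OOOG
Query: B face = YBOB

Answer: Y B O B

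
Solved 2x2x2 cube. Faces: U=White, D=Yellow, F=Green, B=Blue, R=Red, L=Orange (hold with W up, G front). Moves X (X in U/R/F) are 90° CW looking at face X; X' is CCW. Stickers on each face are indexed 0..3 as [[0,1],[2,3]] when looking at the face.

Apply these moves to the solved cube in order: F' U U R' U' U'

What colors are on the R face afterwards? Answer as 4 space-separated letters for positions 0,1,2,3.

After move 1 (F'): F=GGGG U=WWRR R=YRYR D=OOYY L=OWOW
After move 2 (U): U=RWRW F=YRGG R=BBYR B=OWBB L=GGOW
After move 3 (U): U=RRWW F=BBGG R=OWYR B=GGBB L=YROW
After move 4 (R'): R=WROY U=RBWG F=BRGW D=OBYG B=YGOB
After move 5 (U'): U=BGRW F=YRGW R=BROY B=WROB L=YGOW
After move 6 (U'): U=GWBR F=YGGW R=YROY B=BROB L=WROW
Query: R face = YROY

Answer: Y R O Y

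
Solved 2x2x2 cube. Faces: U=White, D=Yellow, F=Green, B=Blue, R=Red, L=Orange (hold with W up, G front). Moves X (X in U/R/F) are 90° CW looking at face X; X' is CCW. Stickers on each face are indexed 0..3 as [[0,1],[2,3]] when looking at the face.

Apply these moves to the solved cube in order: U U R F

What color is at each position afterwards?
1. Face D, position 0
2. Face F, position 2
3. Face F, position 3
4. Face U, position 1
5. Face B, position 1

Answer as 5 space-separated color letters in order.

Answer: R Y Y B G

Derivation:
After move 1 (U): U=WWWW F=RRGG R=BBRR B=OOBB L=GGOO
After move 2 (U): U=WWWW F=BBGG R=OORR B=GGBB L=RROO
After move 3 (R): R=RORO U=WBWG F=BYGY D=YBYG B=WGWB
After move 4 (F): F=GBYY U=WBOR R=WOGO D=RRYG L=RYOB
Query 1: D[0] = R
Query 2: F[2] = Y
Query 3: F[3] = Y
Query 4: U[1] = B
Query 5: B[1] = G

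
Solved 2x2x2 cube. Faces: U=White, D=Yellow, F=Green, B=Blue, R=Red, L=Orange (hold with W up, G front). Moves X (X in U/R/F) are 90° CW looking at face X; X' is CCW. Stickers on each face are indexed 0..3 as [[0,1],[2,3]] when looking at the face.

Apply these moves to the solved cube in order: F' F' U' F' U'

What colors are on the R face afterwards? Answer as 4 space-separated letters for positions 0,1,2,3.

Answer: R G W R

Derivation:
After move 1 (F'): F=GGGG U=WWRR R=YRYR D=OOYY L=OWOW
After move 2 (F'): F=GGGG U=WWYY R=OROR D=WWYY L=OROR
After move 3 (U'): U=WYWY F=ORGG R=GGOR B=ORBB L=BBOR
After move 4 (F'): F=RGOG U=WYGO R=WGWR D=BRYY L=BYOW
After move 5 (U'): U=YOWG F=BYOG R=RGWR B=WGBB L=OROW
Query: R face = RGWR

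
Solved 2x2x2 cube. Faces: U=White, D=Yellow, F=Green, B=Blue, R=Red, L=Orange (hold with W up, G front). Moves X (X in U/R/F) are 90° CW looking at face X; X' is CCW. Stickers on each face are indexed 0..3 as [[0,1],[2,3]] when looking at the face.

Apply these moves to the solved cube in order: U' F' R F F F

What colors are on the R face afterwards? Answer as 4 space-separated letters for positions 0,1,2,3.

Answer: B Y B G

Derivation:
After move 1 (U'): U=WWWW F=OOGG R=GGRR B=RRBB L=BBOO
After move 2 (F'): F=OGOG U=WWGR R=YGYR D=BOYY L=BWOW
After move 3 (R): R=YYRG U=WGGG F=OOOY D=BBYR B=RRWB
After move 4 (F): F=OOYO U=WGWW R=GYGG D=RYYR L=BBOB
After move 5 (F): F=YOOO U=WGBB R=WYWG D=GGYR L=BROY
After move 6 (F): F=OYOO U=WGYR R=BYBG D=WWYR L=BGOG
Query: R face = BYBG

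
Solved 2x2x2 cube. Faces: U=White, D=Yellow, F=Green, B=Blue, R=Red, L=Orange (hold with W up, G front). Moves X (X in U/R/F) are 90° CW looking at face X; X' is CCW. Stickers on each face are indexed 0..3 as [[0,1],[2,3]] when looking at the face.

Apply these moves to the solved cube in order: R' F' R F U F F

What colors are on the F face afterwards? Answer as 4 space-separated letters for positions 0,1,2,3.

Answer: O G G R

Derivation:
After move 1 (R'): R=RRRR U=WBWB F=GWGW D=YGYG B=YBYB
After move 2 (F'): F=WWGG U=WBRR R=GRYR D=OOYG L=OBOW
After move 3 (R): R=YGRR U=WWRG F=WOGG D=OYYY B=RBBB
After move 4 (F): F=GWGO U=WWWB R=RGGR D=RYYY L=OOOY
After move 5 (U): U=WWBW F=RGGO R=RBGR B=OOBB L=GWOY
After move 6 (F): F=GROG U=WWYW R=BBWR D=GRYY L=GROY
After move 7 (F): F=OGGR U=WWYR R=YBWR D=WBYY L=GGOR
Query: F face = OGGR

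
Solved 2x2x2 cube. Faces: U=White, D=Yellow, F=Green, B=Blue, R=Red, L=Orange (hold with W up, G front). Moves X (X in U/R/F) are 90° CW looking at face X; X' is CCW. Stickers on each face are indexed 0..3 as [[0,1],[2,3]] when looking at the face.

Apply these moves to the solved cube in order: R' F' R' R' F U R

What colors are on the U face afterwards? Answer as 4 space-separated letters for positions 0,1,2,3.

Answer: W Y B Y

Derivation:
After move 1 (R'): R=RRRR U=WBWB F=GWGW D=YGYG B=YBYB
After move 2 (F'): F=WWGG U=WBRR R=GRYR D=OOYG L=OBOW
After move 3 (R'): R=RRGY U=WYRY F=WBGR D=OWYG B=GBOB
After move 4 (R'): R=RYRG U=WORG F=WYGY D=OBYR B=GBWB
After move 5 (F): F=GWYY U=WOWB R=RYGG D=RRYR L=OOOB
After move 6 (U): U=WWBO F=RYYY R=GBGG B=OOWB L=GWOB
After move 7 (R): R=GGGB U=WYBY F=RRYR D=RWYO B=OOWB
Query: U face = WYBY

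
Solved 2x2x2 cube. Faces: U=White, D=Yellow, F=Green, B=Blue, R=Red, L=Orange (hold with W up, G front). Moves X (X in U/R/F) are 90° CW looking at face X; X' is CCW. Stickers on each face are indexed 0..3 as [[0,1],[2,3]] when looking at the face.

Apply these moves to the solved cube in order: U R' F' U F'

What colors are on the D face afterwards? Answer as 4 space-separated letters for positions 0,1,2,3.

Answer: W W Y G

Derivation:
After move 1 (U): U=WWWW F=RRGG R=BBRR B=OOBB L=GGOO
After move 2 (R'): R=BRBR U=WBWO F=RWGW D=YRYG B=YOYB
After move 3 (F'): F=WWRG U=WBBB R=RRYR D=GOYG L=GOOW
After move 4 (U): U=BWBB F=RRRG R=YOYR B=GOYB L=WWOW
After move 5 (F'): F=RGRR U=BWYY R=OOGR D=WWYG L=WBOB
Query: D face = WWYG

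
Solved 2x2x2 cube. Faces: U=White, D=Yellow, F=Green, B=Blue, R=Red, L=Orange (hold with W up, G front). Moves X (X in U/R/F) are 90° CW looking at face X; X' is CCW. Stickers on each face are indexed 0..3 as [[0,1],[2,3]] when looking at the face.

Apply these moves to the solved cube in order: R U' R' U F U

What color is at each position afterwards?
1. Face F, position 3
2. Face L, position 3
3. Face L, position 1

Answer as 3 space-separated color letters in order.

Answer: R O Y

Derivation:
After move 1 (R): R=RRRR U=WGWG F=GYGY D=YBYB B=WBWB
After move 2 (U'): U=GGWW F=OOGY R=GYRR B=RRWB L=WBOO
After move 3 (R'): R=YRGR U=GWWR F=OGGW D=YOYY B=BRBB
After move 4 (U): U=WGRW F=YRGW R=BRGR B=WBBB L=OGOO
After move 5 (F): F=GYWR U=WGOG R=RRWR D=GBYY L=OYOO
After move 6 (U): U=OWGG F=RRWR R=WBWR B=OYBB L=GYOO
Query 1: F[3] = R
Query 2: L[3] = O
Query 3: L[1] = Y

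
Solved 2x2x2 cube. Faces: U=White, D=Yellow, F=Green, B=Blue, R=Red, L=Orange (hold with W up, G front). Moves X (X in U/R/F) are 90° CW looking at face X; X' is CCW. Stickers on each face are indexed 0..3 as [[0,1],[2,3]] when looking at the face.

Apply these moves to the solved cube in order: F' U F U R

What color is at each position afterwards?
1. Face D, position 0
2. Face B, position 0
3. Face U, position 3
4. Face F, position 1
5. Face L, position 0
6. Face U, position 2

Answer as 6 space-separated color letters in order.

Answer: Y W R B G G

Derivation:
After move 1 (F'): F=GGGG U=WWRR R=YRYR D=OOYY L=OWOW
After move 2 (U): U=RWRW F=YRGG R=BBYR B=OWBB L=GGOW
After move 3 (F): F=GYGR U=RWWG R=RBWR D=YBYY L=GOOO
After move 4 (U): U=WRGW F=RBGR R=OWWR B=GOBB L=GYOO
After move 5 (R): R=WORW U=WBGR F=RBGY D=YBYG B=WORB
Query 1: D[0] = Y
Query 2: B[0] = W
Query 3: U[3] = R
Query 4: F[1] = B
Query 5: L[0] = G
Query 6: U[2] = G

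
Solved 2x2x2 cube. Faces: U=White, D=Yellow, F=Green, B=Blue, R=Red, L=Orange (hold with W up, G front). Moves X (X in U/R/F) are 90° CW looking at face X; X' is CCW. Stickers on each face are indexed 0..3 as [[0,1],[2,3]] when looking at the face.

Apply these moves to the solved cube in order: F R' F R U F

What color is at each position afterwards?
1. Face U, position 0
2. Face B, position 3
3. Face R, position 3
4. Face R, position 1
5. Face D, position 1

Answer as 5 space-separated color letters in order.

Answer: Y B R B Y

Derivation:
After move 1 (F): F=GGGG U=WWOO R=WRWR D=RRYY L=OYOY
After move 2 (R'): R=RRWW U=WBOB F=GWGO D=RGYG B=YBRB
After move 3 (F): F=GGOW U=WBYY R=ORBW D=WRYG L=OROG
After move 4 (R): R=BOWR U=WGYW F=GROG D=WRYY B=YBBB
After move 5 (U): U=YWWG F=BOOG R=YBWR B=ORBB L=GROG
After move 6 (F): F=OBGO U=YWGR R=WBGR D=WYYY L=GWOR
Query 1: U[0] = Y
Query 2: B[3] = B
Query 3: R[3] = R
Query 4: R[1] = B
Query 5: D[1] = Y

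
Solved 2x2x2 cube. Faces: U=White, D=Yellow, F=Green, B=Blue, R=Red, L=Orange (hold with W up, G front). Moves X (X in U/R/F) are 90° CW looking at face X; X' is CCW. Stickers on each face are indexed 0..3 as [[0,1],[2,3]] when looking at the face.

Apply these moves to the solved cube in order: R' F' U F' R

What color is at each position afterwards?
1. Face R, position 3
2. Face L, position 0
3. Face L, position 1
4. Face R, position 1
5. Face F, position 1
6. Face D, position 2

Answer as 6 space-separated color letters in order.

Answer: B W B O W Y

Derivation:
After move 1 (R'): R=RRRR U=WBWB F=GWGW D=YGYG B=YBYB
After move 2 (F'): F=WWGG U=WBRR R=GRYR D=OOYG L=OBOW
After move 3 (U): U=RWRB F=GRGG R=YBYR B=OBYB L=WWOW
After move 4 (F'): F=RGGG U=RWYY R=OBOR D=WWYG L=WBOR
After move 5 (R): R=OORB U=RGYG F=RWGG D=WYYO B=YBWB
Query 1: R[3] = B
Query 2: L[0] = W
Query 3: L[1] = B
Query 4: R[1] = O
Query 5: F[1] = W
Query 6: D[2] = Y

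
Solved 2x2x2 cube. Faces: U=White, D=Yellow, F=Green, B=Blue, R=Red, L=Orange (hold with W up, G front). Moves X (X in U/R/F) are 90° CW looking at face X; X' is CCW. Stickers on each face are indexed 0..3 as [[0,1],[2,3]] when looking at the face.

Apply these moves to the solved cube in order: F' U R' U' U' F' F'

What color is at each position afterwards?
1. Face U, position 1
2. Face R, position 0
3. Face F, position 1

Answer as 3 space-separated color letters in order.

Answer: R W G

Derivation:
After move 1 (F'): F=GGGG U=WWRR R=YRYR D=OOYY L=OWOW
After move 2 (U): U=RWRW F=YRGG R=BBYR B=OWBB L=GGOW
After move 3 (R'): R=BRBY U=RBRO F=YWGW D=ORYG B=YWOB
After move 4 (U'): U=BORR F=GGGW R=YWBY B=BROB L=YWOW
After move 5 (U'): U=ORBR F=YWGW R=GGBY B=YWOB L=BROW
After move 6 (F'): F=WWYG U=ORGB R=RGOY D=RWYG L=BROB
After move 7 (F'): F=WGWY U=ORRO R=WGRY D=RBYG L=BBOG
Query 1: U[1] = R
Query 2: R[0] = W
Query 3: F[1] = G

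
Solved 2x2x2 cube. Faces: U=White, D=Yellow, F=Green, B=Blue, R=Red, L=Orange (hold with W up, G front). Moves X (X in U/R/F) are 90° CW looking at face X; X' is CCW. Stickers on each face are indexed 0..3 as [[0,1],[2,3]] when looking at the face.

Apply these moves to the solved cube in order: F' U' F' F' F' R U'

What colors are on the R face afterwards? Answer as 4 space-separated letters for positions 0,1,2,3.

After move 1 (F'): F=GGGG U=WWRR R=YRYR D=OOYY L=OWOW
After move 2 (U'): U=WRWR F=OWGG R=GGYR B=YRBB L=BBOW
After move 3 (F'): F=WGOG U=WRGY R=OGOR D=BWYY L=BROW
After move 4 (F'): F=GGWO U=WROO R=WGBR D=RWYY L=BYOG
After move 5 (F'): F=GOGW U=WRWB R=WGRR D=YGYY L=BOOO
After move 6 (R): R=RWRG U=WOWW F=GGGY D=YBYY B=BRRB
After move 7 (U'): U=OWWW F=BOGY R=GGRG B=RWRB L=BROO
Query: R face = GGRG

Answer: G G R G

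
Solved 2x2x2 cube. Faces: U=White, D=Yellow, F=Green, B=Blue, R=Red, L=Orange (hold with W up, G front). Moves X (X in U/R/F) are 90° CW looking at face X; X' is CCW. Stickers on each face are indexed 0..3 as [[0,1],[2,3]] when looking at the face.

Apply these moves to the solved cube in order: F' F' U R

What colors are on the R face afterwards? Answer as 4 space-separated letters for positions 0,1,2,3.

Answer: O B R B

Derivation:
After move 1 (F'): F=GGGG U=WWRR R=YRYR D=OOYY L=OWOW
After move 2 (F'): F=GGGG U=WWYY R=OROR D=WWYY L=OROR
After move 3 (U): U=YWYW F=ORGG R=BBOR B=ORBB L=GGOR
After move 4 (R): R=OBRB U=YRYG F=OWGY D=WBYO B=WRWB
Query: R face = OBRB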